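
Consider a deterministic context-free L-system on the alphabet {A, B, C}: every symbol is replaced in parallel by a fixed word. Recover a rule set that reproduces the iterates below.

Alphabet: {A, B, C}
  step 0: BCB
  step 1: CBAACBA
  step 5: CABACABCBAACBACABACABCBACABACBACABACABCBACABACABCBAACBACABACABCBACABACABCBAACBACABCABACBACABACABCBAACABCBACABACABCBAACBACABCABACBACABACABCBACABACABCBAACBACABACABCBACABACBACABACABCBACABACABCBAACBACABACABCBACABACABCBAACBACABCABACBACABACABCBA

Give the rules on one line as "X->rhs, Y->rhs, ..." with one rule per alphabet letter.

A->CAB, B->CBA, C->A

  step 0 ⇒ step 1: BCB ⇒ CBA·A·CBA
    B ↦ CBA
    C ↦ A
    A ↦ CAB  (constrained at step 1)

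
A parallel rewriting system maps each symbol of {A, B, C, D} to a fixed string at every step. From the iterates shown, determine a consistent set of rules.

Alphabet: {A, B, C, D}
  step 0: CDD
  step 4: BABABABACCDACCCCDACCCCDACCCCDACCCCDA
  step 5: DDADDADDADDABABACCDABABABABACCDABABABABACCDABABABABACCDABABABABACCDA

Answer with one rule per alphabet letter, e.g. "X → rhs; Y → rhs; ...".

  step 4 ⇒ step 5: BABABABACCDACCCCDACCCCDACCCCDACCCCDA ⇒ D·DA·D·DA·D·DA·D·DA·BA·BA·CC·DA·BA·BA·BA·BA·CC·DA·BA·BA·BA·BA·CC·DA·BA·BA·BA·BA·CC·DA·BA·BA·BA·BA·CC·DA
    A ↦ DA
    B ↦ D
    C ↦ BA
    D ↦ CC

A->DA, B->D, C->BA, D->CC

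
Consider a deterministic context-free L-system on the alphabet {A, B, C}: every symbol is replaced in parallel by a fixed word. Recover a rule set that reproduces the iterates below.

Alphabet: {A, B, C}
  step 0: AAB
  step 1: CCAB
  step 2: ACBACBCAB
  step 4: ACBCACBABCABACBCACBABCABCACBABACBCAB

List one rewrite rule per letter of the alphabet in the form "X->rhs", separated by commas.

A->C, B->AB, C->ACB

  step 1 ⇒ step 2: CCAB ⇒ ACB·ACB·C·AB
    A ↦ C
    B ↦ AB
    C ↦ ACB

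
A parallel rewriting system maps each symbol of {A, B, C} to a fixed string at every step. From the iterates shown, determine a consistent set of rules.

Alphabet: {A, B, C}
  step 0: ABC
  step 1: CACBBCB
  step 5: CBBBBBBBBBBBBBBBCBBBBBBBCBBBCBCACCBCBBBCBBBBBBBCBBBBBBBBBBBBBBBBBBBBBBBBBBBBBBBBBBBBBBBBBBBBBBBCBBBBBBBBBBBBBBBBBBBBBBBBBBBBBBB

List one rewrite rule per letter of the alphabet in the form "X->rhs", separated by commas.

A->CAC, B->BB, C->CB

  step 0 ⇒ step 1: ABC ⇒ CAC·BB·CB
    A ↦ CAC
    B ↦ BB
    C ↦ CB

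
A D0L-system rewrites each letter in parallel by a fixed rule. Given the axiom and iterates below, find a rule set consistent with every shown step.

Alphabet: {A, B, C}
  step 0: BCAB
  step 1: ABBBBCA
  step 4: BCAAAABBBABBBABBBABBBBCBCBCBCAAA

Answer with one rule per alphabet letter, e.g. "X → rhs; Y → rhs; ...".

A->BC, B->A, C->BBB

  step 0 ⇒ step 1: BCAB ⇒ A·BBB·BC·A
    A ↦ BC
    B ↦ A
    C ↦ BBB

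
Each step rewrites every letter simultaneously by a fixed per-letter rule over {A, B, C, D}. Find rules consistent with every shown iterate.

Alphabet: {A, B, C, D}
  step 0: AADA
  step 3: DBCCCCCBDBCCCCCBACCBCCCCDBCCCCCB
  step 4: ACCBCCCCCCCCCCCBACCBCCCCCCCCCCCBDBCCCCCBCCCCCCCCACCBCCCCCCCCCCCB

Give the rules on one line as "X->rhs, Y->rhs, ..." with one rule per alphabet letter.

  step 3 ⇒ step 4: DBCCCCCBDBCCCCCBACCBCCCCDBCCCCCB ⇒ AC·CB·CC·CC·CC·CC·CC·CB·AC·CB·CC·CC·CC·CC·CC·CB·DB·CC·CC·CB·CC·CC·CC·CC·AC·CB·CC·CC·CC·CC·CC·CB
    A ↦ DB
    B ↦ CB
    C ↦ CC
    D ↦ AC

A->DB, B->CB, C->CC, D->AC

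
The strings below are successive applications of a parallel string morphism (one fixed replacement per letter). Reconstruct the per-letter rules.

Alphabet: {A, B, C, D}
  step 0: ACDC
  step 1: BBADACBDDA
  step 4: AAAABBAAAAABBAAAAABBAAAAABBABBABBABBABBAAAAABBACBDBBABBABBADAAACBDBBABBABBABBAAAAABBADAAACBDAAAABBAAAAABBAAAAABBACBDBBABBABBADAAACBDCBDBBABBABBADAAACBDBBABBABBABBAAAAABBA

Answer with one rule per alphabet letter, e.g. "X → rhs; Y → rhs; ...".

A->BBA, B->AA, C->DA, D->CBD

  step 0 ⇒ step 1: ACDC ⇒ BBA·DA·CBD·DA
    A ↦ BBA
    C ↦ DA
    D ↦ CBD
    B ↦ AA  (constrained at step 1)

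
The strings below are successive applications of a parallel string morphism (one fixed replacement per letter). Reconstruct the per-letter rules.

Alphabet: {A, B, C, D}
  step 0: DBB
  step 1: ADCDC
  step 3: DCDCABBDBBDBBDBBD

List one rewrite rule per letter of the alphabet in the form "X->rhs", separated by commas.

A->BBD, B->DC, C->A, D->A

  step 0 ⇒ step 1: DBB ⇒ A·DC·DC
    B ↦ DC
    D ↦ A
    A ↦ BBD  (constrained at step 1)
    C ↦ A  (constrained at step 1)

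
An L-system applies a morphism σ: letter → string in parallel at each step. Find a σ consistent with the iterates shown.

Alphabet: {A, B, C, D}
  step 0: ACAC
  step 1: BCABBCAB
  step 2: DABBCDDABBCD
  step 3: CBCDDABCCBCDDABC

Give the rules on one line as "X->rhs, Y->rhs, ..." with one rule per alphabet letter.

A->BC, B->D, C->AB, D->C

  step 2 ⇒ step 3: DABBCDDABBCD ⇒ C·BC·D·D·AB·C·C·BC·D·D·AB·C
    A ↦ BC
    B ↦ D
    C ↦ AB
    D ↦ C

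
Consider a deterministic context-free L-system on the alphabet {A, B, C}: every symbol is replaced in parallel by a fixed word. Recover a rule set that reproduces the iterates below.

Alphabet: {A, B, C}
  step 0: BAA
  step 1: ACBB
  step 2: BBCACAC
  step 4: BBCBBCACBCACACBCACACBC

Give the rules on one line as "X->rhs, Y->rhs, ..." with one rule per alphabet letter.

  step 1 ⇒ step 2: ACBB ⇒ B·BC·AC·AC
    A ↦ B
    B ↦ AC
    C ↦ BC

A->B, B->AC, C->BC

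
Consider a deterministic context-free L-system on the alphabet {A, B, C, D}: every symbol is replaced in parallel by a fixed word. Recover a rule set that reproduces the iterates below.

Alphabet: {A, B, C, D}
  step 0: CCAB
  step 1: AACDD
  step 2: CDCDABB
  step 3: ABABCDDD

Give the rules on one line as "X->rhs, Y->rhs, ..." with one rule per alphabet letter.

A->CD, B->D, C->A, D->B

  step 2 ⇒ step 3: CDCDABB ⇒ A·B·A·B·CD·D·D
    A ↦ CD
    B ↦ D
    C ↦ A
    D ↦ B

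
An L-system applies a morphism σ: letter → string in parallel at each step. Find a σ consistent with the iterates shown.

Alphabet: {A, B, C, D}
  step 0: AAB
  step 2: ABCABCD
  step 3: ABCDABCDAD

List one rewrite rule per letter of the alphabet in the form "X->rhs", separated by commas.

A->AB, B->C, C->D, D->AD

  step 2 ⇒ step 3: ABCABCD ⇒ AB·C·D·AB·C·D·AD
    A ↦ AB
    B ↦ C
    C ↦ D
    D ↦ AD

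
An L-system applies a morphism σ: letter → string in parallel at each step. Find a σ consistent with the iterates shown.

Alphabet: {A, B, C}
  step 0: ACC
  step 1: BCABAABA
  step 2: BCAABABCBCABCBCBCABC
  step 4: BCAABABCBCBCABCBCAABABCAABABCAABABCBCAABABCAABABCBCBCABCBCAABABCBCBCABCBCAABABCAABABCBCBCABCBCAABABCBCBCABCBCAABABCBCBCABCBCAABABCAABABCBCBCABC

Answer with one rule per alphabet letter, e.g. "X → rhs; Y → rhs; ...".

A->BC, B->BCA, C->ABA

  step 1 ⇒ step 2: BCABAABA ⇒ BCA·ABA·BC·BCA·BC·BC·BCA·BC
    A ↦ BC
    B ↦ BCA
    C ↦ ABA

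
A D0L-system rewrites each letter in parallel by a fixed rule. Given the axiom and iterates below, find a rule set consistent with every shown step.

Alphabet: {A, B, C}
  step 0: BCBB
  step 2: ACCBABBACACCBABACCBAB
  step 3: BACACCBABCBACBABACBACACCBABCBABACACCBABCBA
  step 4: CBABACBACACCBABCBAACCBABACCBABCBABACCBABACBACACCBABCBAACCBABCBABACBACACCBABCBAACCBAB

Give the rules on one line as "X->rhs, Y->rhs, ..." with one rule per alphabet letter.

  step 3 ⇒ step 4: BACACCBABCBACBABACBACACCBABCBABACACCBABCBA ⇒ CBA·B·AC·B·AC·AC·CBA·B·CBA·AC·CBA·B·AC·CBA·B·CBA·B·AC·CBA·B·AC·B·AC·AC·CBA·B·CBA·AC·CBA·B·CBA·B·AC·B·AC·AC·CBA·B·CBA·AC·CBA·B
    A ↦ B
    B ↦ CBA
    C ↦ AC

A->B, B->CBA, C->AC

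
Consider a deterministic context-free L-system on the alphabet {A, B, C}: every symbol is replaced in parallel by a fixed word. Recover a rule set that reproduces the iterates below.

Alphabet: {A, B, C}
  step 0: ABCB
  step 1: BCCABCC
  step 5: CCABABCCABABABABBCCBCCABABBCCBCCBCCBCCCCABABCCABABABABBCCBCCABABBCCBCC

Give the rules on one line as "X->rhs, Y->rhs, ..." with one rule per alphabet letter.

  step 0 ⇒ step 1: ABCB ⇒ B·CC·AB·CC
    A ↦ B
    B ↦ CC
    C ↦ AB

A->B, B->CC, C->AB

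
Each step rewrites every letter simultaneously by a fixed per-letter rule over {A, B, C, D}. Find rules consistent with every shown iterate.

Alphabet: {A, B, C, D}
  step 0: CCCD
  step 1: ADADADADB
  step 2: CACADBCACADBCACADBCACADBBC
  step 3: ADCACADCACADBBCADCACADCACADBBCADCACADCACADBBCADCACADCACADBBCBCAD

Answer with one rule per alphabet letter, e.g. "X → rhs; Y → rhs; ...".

  step 2 ⇒ step 3: CACADBCACADBCACADBCACADBBC ⇒ AD·CAC·AD·CAC·ADB·BC·AD·CAC·AD·CAC·ADB·BC·AD·CAC·AD·CAC·ADB·BC·AD·CAC·AD·CAC·ADB·BC·BC·AD
    A ↦ CAC
    B ↦ BC
    C ↦ AD
    D ↦ ADB

A->CAC, B->BC, C->AD, D->ADB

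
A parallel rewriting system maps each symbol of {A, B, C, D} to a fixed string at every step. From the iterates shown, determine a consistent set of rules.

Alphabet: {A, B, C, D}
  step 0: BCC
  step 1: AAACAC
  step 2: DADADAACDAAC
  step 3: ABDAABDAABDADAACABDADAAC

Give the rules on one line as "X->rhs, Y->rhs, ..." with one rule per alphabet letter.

  step 2 ⇒ step 3: DADADAACDAAC ⇒ AB·DA·AB·DA·AB·DA·DA·AC·AB·DA·DA·AC
    A ↦ DA
    C ↦ AC
    D ↦ AB
  step 0 ⇒ step 1: BCC ⇒ AA·AC·AC
    B ↦ AA

A->DA, B->AA, C->AC, D->AB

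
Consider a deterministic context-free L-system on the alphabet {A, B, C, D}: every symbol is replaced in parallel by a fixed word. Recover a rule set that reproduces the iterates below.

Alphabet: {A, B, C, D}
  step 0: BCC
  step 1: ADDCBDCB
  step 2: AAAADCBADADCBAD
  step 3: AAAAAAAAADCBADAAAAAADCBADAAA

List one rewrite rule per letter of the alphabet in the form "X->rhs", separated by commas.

A->AA, B->AD, C->DCB, D->A

  step 2 ⇒ step 3: AAAADCBADADCBAD ⇒ AA·AA·AA·AA·A·DCB·AD·AA·A·AA·A·DCB·AD·AA·A
    A ↦ AA
    B ↦ AD
    C ↦ DCB
    D ↦ A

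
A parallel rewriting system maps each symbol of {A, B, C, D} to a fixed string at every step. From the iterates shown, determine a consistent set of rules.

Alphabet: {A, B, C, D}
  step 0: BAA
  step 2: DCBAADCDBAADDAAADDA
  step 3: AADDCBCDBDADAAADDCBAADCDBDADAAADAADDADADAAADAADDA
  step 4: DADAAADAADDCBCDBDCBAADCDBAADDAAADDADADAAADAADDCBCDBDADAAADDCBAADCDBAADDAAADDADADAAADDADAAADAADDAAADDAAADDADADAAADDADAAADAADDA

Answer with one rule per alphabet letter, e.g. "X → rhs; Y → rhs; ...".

A->DA, B->CDB, C->DCB, D->AAD

  step 3 ⇒ step 4: AADDCBCDBDADAAADDCBAADCDBDADAAADAADDADADAAADAADDA ⇒ DA·DA·AAD·AAD·DCB·CDB·DCB·AAD·CDB·AAD·DA·AAD·DA·DA·DA·AAD·AAD·DCB·CDB·DA·DA·AAD·DCB·AAD·CDB·AAD·DA·AAD·DA·DA·DA·AAD·DA·DA·AAD·AAD·DA·AAD·DA·AAD·DA·DA·DA·AAD·DA·DA·AAD·AAD·DA
    A ↦ DA
    B ↦ CDB
    C ↦ DCB
    D ↦ AAD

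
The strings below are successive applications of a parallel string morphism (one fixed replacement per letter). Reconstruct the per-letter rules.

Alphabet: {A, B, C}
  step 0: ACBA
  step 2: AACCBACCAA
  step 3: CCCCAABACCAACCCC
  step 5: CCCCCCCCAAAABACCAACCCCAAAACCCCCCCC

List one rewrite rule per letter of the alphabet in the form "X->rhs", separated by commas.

  step 2 ⇒ step 3: AACCBACCAA ⇒ CC·CC·A·A·BA·CC·A·A·CC·CC
    A ↦ CC
    B ↦ BA
    C ↦ A

A->CC, B->BA, C->A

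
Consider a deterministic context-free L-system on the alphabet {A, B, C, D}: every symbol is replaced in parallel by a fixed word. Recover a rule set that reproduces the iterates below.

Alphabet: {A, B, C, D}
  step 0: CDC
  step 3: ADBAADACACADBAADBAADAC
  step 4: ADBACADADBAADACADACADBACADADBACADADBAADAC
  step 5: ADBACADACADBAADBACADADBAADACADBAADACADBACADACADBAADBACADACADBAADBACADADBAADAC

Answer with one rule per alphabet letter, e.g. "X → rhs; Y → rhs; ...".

  step 4 ⇒ step 5: ADBACADADBAADACADACADBACADADBACADADBAADAC ⇒ AD·BA·C·AD·AC·AD·BA·AD·BA·C·AD·AD·BA·AD·AC·AD·BA·AD·AC·AD·BA·C·AD·AC·AD·BA·AD·BA·C·AD·AC·AD·BA·AD·BA·C·AD·AD·BA·AD·AC
    A ↦ AD
    B ↦ C
    C ↦ AC
    D ↦ BA

A->AD, B->C, C->AC, D->BA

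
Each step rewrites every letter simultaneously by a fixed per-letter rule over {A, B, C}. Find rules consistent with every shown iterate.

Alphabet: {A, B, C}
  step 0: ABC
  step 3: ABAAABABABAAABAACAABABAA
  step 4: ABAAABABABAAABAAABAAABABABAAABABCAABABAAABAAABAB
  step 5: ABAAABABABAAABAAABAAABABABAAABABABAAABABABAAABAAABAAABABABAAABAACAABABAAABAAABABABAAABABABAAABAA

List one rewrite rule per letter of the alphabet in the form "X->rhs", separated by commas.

A->AB, B->AA, C->CA

  step 4 ⇒ step 5: ABAAABABABAAABAAABAAABABABAAABABCAABABAAABAAABAB ⇒ AB·AA·AB·AB·AB·AA·AB·AA·AB·AA·AB·AB·AB·AA·AB·AB·AB·AA·AB·AB·AB·AA·AB·AA·AB·AA·AB·AB·AB·AA·AB·AA·CA·AB·AB·AA·AB·AA·AB·AB·AB·AA·AB·AB·AB·AA·AB·AA
    A ↦ AB
    B ↦ AA
    C ↦ CA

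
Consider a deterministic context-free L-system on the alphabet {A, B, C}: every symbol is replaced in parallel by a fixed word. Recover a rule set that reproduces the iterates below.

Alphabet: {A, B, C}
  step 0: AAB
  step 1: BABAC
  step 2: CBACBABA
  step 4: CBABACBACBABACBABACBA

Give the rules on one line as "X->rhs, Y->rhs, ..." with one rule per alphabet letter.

A->BA, B->C, C->BA

  step 1 ⇒ step 2: BABAC ⇒ C·BA·C·BA·BA
    A ↦ BA
    B ↦ C
    C ↦ BA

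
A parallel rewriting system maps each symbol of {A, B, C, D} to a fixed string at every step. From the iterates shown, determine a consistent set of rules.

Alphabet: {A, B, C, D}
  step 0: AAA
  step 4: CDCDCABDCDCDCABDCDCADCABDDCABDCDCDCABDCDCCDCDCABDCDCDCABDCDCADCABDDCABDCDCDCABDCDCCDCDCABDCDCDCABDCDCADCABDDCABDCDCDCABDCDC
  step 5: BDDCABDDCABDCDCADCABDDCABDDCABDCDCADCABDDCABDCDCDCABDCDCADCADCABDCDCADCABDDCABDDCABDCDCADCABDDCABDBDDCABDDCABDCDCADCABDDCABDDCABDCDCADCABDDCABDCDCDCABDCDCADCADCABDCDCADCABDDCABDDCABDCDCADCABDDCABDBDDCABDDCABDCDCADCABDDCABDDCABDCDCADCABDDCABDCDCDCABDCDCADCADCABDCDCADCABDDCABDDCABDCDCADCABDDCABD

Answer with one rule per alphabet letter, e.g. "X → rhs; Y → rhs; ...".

A->CDC, B->A, C->BD, D->DCA

  step 4 ⇒ step 5: CDCDCABDCDCDCABDCDCADCABDDCABDCDCDCABDCDCCDCDCABDCDCDCABDCDCADCABDDCABDCDCDCABDCDCCDCDCABDCDCDCABDCDCADCABDDCABDCDCDCABDCDC ⇒ BD·DCA·BD·DCA·BD·CDC·A·DCA·BD·DCA·BD·DCA·BD·CDC·A·DCA·BD·DCA·BD·CDC·DCA·BD·CDC·A·DCA·DCA·BD·CDC·A·DCA·BD·DCA·BD·DCA·BD·CDC·A·DCA·BD·DCA·BD·BD·DCA·BD·DCA·BD·CDC·A·DCA·BD·DCA·BD·DCA·BD·CDC·A·DCA·BD·DCA·BD·CDC·DCA·BD·CDC·A·DCA·DCA·BD·CDC·A·DCA·BD·DCA·BD·DCA·BD·CDC·A·DCA·BD·DCA·BD·BD·DCA·BD·DCA·BD·CDC·A·DCA·BD·DCA·BD·DCA·BD·CDC·A·DCA·BD·DCA·BD·CDC·DCA·BD·CDC·A·DCA·DCA·BD·CDC·A·DCA·BD·DCA·BD·DCA·BD·CDC·A·DCA·BD·DCA·BD
    A ↦ CDC
    B ↦ A
    C ↦ BD
    D ↦ DCA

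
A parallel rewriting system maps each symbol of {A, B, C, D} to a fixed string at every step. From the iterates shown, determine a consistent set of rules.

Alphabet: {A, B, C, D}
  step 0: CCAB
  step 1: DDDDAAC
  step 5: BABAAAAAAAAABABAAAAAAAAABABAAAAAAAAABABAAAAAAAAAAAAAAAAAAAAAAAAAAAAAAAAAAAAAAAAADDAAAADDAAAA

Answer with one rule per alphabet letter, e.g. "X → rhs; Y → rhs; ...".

  step 0 ⇒ step 1: CCAB ⇒ DD·DD·AA·C
    A ↦ AA
    B ↦ C
    C ↦ DD
    D ↦ BA  (constrained at step 1)

A->AA, B->C, C->DD, D->BA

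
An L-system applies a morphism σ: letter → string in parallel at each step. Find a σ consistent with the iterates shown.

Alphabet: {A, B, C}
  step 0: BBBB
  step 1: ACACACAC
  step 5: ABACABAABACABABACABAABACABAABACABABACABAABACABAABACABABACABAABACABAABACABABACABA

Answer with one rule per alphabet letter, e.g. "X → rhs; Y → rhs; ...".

A->AB, B->AC, C->A

  step 0 ⇒ step 1: BBBB ⇒ AC·AC·AC·AC
    B ↦ AC
    A ↦ AB  (constrained at step 1)
    C ↦ A  (constrained at step 1)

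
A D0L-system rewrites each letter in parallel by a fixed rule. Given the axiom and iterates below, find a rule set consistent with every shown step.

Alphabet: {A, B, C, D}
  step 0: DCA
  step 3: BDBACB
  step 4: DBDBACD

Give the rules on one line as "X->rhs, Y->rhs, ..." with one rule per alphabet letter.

A->B, B->D, C->AC, D->B

  step 3 ⇒ step 4: BDBACB ⇒ D·B·D·B·AC·D
    A ↦ B
    B ↦ D
    C ↦ AC
    D ↦ B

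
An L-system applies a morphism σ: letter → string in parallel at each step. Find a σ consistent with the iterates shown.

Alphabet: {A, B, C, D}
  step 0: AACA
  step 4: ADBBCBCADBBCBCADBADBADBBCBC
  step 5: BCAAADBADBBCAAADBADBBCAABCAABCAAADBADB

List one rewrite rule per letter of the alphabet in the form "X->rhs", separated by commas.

A->BC, B->A, C->DB, D->A

  step 4 ⇒ step 5: ADBBCBCADBBCBCADBADBADBBCBC ⇒ BC·A·A·A·DB·A·DB·BC·A·A·A·DB·A·DB·BC·A·A·BC·A·A·BC·A·A·A·DB·A·DB
    A ↦ BC
    B ↦ A
    C ↦ DB
    D ↦ A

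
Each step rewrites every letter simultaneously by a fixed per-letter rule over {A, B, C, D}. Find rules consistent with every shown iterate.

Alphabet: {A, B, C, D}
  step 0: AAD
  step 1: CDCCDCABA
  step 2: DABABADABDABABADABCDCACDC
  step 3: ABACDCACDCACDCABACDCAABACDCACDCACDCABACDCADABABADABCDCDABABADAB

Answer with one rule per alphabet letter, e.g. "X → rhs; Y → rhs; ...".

  step 2 ⇒ step 3: DABABADABDABABADABCDCACDC ⇒ ABA·CDC·A·CDC·A·CDC·ABA·CDC·A·ABA·CDC·A·CDC·A·CDC·ABA·CDC·A·DAB·ABA·DAB·CDC·DAB·ABA·DAB
    A ↦ CDC
    B ↦ A
    C ↦ DAB
    D ↦ ABA

A->CDC, B->A, C->DAB, D->ABA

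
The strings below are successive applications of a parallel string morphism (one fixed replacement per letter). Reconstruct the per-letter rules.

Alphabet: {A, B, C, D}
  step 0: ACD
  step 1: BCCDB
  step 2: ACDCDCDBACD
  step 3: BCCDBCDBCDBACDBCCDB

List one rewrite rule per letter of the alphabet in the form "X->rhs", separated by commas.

  step 2 ⇒ step 3: ACDCDCDBACD ⇒ BC·CD·B·CD·B·CD·B·ACD·BC·CD·B
    A ↦ BC
    B ↦ ACD
    C ↦ CD
    D ↦ B

A->BC, B->ACD, C->CD, D->B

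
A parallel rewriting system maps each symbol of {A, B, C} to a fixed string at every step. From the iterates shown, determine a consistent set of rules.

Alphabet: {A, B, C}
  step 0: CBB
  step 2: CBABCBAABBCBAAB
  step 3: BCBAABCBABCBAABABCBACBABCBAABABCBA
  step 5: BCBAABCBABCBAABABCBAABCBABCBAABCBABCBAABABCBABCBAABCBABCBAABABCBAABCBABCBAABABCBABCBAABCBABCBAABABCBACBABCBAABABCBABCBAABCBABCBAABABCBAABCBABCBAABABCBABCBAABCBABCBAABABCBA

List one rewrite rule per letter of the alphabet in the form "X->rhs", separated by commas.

A->AB, B->CBA, C->B

  step 2 ⇒ step 3: CBABCBAABBCBAAB ⇒ B·CBA·AB·CBA·B·CBA·AB·AB·CBA·CBA·B·CBA·AB·AB·CBA
    A ↦ AB
    B ↦ CBA
    C ↦ B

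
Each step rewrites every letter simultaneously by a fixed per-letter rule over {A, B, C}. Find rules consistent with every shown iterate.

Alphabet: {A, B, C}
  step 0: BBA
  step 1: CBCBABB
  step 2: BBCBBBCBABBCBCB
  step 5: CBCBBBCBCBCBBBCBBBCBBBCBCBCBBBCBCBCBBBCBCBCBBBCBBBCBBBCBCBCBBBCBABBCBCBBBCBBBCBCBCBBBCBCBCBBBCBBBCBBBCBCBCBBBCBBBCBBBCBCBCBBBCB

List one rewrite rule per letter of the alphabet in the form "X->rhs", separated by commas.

  step 1 ⇒ step 2: CBCBABB ⇒ BB·CB·BB·CB·ABB·CB·CB
    A ↦ ABB
    B ↦ CB
    C ↦ BB

A->ABB, B->CB, C->BB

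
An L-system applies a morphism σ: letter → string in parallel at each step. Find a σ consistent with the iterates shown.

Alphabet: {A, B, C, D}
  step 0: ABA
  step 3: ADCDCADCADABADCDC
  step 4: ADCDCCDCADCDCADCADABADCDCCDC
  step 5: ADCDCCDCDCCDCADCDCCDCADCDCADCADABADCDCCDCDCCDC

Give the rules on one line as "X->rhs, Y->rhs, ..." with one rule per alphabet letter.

A->AD, B->AB, C->DC, D->C

  step 4 ⇒ step 5: ADCDCCDCADCDCADCADABADCDCCDC ⇒ AD·C·DC·C·DC·DC·C·DC·AD·C·DC·C·DC·AD·C·DC·AD·C·AD·AB·AD·C·DC·C·DC·DC·C·DC
    A ↦ AD
    B ↦ AB
    C ↦ DC
    D ↦ C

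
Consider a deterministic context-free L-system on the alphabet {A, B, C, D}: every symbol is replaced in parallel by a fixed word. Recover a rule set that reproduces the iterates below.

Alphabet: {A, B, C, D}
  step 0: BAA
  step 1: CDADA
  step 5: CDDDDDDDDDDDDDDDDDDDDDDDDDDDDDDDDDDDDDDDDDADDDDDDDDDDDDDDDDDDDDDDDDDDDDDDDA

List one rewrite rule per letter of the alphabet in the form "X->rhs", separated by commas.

A->DA, B->C, C->BD, D->DD

  step 0 ⇒ step 1: BAA ⇒ C·DA·DA
    A ↦ DA
    B ↦ C
    C ↦ BD  (constrained at step 1)
    D ↦ DD  (constrained at step 1)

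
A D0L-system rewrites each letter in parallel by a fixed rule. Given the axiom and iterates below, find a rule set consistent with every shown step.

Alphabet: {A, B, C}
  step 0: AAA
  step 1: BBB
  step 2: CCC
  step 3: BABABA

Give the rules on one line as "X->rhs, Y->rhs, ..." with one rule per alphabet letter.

  step 2 ⇒ step 3: CCC ⇒ BA·BA·BA
    C ↦ BA
  step 0 ⇒ step 1: AAA ⇒ B·B·B
    A ↦ B
  step 1 ⇒ step 2: BBB ⇒ C·C·C
    B ↦ C

A->B, B->C, C->BA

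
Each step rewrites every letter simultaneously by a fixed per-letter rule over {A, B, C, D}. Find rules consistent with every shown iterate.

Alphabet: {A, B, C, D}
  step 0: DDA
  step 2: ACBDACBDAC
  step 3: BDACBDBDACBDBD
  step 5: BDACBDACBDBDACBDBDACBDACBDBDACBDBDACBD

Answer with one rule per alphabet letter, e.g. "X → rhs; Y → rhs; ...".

A->B, B->AC, C->D, D->BD

  step 2 ⇒ step 3: ACBDACBDAC ⇒ B·D·AC·BD·B·D·AC·BD·B·D
    A ↦ B
    B ↦ AC
    C ↦ D
    D ↦ BD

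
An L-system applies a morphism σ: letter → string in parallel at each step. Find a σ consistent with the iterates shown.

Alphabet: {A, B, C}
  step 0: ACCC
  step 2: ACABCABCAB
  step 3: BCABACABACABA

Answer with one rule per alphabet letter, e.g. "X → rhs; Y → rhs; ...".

  step 2 ⇒ step 3: ACABCABCAB ⇒ B·CA·B·A·CA·B·A·CA·B·A
    A ↦ B
    B ↦ A
    C ↦ CA

A->B, B->A, C->CA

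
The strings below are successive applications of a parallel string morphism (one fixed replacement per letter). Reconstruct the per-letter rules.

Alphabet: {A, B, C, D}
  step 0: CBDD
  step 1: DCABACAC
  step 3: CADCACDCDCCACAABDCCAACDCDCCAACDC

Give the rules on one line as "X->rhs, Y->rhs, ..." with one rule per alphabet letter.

  step 0 ⇒ step 1: CBDD ⇒ DC·AB·AC·AC
    B ↦ AB
    C ↦ DC
    D ↦ AC
    A ↦ CA  (constrained at step 1)

A->CA, B->AB, C->DC, D->AC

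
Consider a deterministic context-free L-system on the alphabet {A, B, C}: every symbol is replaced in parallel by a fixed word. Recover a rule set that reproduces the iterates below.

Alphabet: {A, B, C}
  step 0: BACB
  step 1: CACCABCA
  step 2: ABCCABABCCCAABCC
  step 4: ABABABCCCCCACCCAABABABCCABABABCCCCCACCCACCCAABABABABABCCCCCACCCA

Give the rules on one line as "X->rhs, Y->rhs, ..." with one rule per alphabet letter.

  step 1 ⇒ step 2: CACCABCA ⇒ AB·CC·AB·AB·CC·CA·AB·CC
    A ↦ CC
    B ↦ CA
    C ↦ AB

A->CC, B->CA, C->AB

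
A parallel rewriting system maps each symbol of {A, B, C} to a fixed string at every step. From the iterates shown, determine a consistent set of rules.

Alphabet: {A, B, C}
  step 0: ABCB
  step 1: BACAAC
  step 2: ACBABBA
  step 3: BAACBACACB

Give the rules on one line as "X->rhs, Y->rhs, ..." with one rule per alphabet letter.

  step 2 ⇒ step 3: ACBABBA ⇒ B·A·AC·B·AC·AC·B
    A ↦ B
    B ↦ AC
    C ↦ A

A->B, B->AC, C->A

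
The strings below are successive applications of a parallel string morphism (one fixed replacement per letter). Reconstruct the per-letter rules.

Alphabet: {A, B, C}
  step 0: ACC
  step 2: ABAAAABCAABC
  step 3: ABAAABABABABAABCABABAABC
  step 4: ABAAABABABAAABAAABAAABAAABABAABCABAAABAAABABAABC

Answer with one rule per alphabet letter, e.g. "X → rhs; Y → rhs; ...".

A->AB, B->AA, C->BC

  step 3 ⇒ step 4: ABAAABABABABAABCABABAABC ⇒ AB·AA·AB·AB·AB·AA·AB·AA·AB·AA·AB·AA·AB·AB·AA·BC·AB·AA·AB·AA·AB·AB·AA·BC
    A ↦ AB
    B ↦ AA
    C ↦ BC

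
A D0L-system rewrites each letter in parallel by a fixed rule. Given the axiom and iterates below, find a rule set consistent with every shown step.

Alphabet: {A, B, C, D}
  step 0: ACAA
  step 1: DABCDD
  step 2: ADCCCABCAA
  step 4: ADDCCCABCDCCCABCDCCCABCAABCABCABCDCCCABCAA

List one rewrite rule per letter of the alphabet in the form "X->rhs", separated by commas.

A->D, B->CCC, C->ABC, D->A

  step 1 ⇒ step 2: DABCDD ⇒ A·D·CCC·ABC·A·A
    A ↦ D
    B ↦ CCC
    C ↦ ABC
    D ↦ A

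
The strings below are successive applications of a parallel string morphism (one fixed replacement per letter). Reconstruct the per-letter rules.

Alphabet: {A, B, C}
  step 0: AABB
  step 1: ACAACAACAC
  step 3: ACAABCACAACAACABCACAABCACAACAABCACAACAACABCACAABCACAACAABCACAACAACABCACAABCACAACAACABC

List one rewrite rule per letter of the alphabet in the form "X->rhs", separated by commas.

A->ACA, B->AC, C->ABC

  step 0 ⇒ step 1: AABB ⇒ ACA·ACA·AC·AC
    A ↦ ACA
    B ↦ AC
    C ↦ ABC  (constrained at step 1)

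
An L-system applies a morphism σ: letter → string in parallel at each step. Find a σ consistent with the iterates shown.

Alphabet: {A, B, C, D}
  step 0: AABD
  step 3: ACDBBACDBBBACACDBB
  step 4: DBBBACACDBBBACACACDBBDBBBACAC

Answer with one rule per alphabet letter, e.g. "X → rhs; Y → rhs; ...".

  step 3 ⇒ step 4: ACDBBACDBBBACACDBB ⇒ DB·B·B·AC·AC·DB·B·B·AC·AC·AC·DB·B·DB·B·B·AC·AC
    A ↦ DB
    B ↦ AC
    C ↦ B
    D ↦ B

A->DB, B->AC, C->B, D->B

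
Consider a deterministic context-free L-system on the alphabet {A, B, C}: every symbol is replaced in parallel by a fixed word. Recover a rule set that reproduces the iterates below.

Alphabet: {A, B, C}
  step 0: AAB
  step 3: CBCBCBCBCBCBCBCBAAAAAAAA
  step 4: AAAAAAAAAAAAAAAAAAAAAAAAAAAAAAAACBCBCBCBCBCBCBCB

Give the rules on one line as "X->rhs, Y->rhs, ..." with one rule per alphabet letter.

  step 3 ⇒ step 4: CBCBCBCBCBCBCBCBAAAAAAAA ⇒ AA·AA·AA·AA·AA·AA·AA·AA·AA·AA·AA·AA·AA·AA·AA·AA·CB·CB·CB·CB·CB·CB·CB·CB
    A ↦ CB
    B ↦ AA
    C ↦ AA

A->CB, B->AA, C->AA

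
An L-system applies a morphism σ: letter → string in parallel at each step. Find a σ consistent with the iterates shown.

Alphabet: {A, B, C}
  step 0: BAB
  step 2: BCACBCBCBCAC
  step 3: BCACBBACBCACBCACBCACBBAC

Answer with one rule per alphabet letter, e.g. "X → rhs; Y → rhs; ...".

A->BB, B->BC, C->AC

  step 2 ⇒ step 3: BCACBCBCBCAC ⇒ BC·AC·BB·AC·BC·AC·BC·AC·BC·AC·BB·AC
    A ↦ BB
    B ↦ BC
    C ↦ AC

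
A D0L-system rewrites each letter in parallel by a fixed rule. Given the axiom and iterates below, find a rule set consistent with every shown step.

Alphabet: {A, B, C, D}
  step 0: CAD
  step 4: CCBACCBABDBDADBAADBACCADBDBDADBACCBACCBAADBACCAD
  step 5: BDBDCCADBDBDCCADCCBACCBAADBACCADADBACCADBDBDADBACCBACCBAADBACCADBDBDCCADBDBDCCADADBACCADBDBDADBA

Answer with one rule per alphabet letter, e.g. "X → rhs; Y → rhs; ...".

A->AD, B->CC, C->BD, D->BA

  step 4 ⇒ step 5: CCBACCBABDBDADBAADBACCADBDBDADBACCBACCBAADBACCAD ⇒ BD·BD·CC·AD·BD·BD·CC·AD·CC·BA·CC·BA·AD·BA·CC·AD·AD·BA·CC·AD·BD·BD·AD·BA·CC·BA·CC·BA·AD·BA·CC·AD·BD·BD·CC·AD·BD·BD·CC·AD·AD·BA·CC·AD·BD·BD·AD·BA
    A ↦ AD
    B ↦ CC
    C ↦ BD
    D ↦ BA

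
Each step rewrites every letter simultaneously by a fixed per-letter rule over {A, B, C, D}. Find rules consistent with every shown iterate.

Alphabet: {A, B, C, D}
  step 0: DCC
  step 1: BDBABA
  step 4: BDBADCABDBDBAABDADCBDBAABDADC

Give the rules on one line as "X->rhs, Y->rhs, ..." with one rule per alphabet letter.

A->DC, B->A, C->BA, D->BD

  step 0 ⇒ step 1: DCC ⇒ BD·BA·BA
    C ↦ BA
    D ↦ BD
    A ↦ DC  (constrained at step 1)
    B ↦ A  (constrained at step 1)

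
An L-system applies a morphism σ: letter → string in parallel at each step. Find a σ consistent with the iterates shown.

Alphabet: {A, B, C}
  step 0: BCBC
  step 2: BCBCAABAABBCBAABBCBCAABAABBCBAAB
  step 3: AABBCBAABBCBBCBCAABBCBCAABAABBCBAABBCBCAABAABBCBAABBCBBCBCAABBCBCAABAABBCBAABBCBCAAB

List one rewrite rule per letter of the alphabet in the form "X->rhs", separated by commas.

A->BC, B->AAB, C->BCB

  step 2 ⇒ step 3: BCBCAABAABBCBAABBCBCAABAABBCBAAB ⇒ AAB·BCB·AAB·BCB·BC·BC·AAB·BC·BC·AAB·AAB·BCB·AAB·BC·BC·AAB·AAB·BCB·AAB·BCB·BC·BC·AAB·BC·BC·AAB·AAB·BCB·AAB·BC·BC·AAB
    A ↦ BC
    B ↦ AAB
    C ↦ BCB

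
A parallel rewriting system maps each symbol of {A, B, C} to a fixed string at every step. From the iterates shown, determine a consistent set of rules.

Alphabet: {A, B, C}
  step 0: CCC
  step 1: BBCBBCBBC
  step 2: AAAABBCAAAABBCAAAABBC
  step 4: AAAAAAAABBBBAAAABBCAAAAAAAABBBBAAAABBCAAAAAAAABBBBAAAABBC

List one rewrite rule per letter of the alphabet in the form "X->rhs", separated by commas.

A->B, B->AA, C->BBC

  step 1 ⇒ step 2: BBCBBCBBC ⇒ AA·AA·BBC·AA·AA·BBC·AA·AA·BBC
    B ↦ AA
    C ↦ BBC
    A ↦ B  (constrained at step 2)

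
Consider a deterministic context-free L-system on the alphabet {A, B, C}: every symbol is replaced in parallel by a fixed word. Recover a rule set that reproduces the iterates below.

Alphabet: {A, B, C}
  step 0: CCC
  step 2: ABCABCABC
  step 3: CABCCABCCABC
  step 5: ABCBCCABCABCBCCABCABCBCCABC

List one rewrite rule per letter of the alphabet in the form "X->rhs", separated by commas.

  step 2 ⇒ step 3: ABCABCABC ⇒ C·A·BC·C·A·BC·C·A·BC
    A ↦ C
    B ↦ A
    C ↦ BC

A->C, B->A, C->BC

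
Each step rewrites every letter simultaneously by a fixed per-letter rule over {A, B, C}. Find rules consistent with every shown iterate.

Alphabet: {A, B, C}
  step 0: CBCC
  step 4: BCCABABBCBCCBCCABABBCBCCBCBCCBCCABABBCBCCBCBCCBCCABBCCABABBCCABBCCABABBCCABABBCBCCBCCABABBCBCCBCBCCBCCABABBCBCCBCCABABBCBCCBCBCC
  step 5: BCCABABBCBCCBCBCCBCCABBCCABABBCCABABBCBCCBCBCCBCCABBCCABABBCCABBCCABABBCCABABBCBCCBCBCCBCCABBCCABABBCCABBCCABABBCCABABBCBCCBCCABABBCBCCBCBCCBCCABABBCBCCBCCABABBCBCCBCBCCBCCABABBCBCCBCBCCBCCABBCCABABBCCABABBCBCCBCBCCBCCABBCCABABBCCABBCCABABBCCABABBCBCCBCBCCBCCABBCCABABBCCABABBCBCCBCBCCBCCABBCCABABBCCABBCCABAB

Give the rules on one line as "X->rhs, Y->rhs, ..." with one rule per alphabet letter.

A->BC, B->BCC, C->AB

  step 4 ⇒ step 5: BCCABABBCBCCBCCABABBCBCCBCBCCBCCABABBCBCCBCBCCBCCABBCCABABBCCABBCCABABBCCABABBCBCCBCCABABBCBCCBCBCCBCCABABBCBCCBCCABABBCBCCBCBCC ⇒ BCC·AB·AB·BC·BCC·BC·BCC·BCC·AB·BCC·AB·AB·BCC·AB·AB·BC·BCC·BC·BCC·BCC·AB·BCC·AB·AB·BCC·AB·BCC·AB·AB·BCC·AB·AB·BC·BCC·BC·BCC·BCC·AB·BCC·AB·AB·BCC·AB·BCC·AB·AB·BCC·AB·AB·BC·BCC·BCC·AB·AB·BC·BCC·BC·BCC·BCC·AB·AB·BC·BCC·BCC·AB·AB·BC·BCC·BC·BCC·BCC·AB·AB·BC·BCC·BC·BCC·BCC·AB·BCC·AB·AB·BCC·AB·AB·BC·BCC·BC·BCC·BCC·AB·BCC·AB·AB·BCC·AB·BCC·AB·AB·BCC·AB·AB·BC·BCC·BC·BCC·BCC·AB·BCC·AB·AB·BCC·AB·AB·BC·BCC·BC·BCC·BCC·AB·BCC·AB·AB·BCC·AB·BCC·AB·AB
    A ↦ BC
    B ↦ BCC
    C ↦ AB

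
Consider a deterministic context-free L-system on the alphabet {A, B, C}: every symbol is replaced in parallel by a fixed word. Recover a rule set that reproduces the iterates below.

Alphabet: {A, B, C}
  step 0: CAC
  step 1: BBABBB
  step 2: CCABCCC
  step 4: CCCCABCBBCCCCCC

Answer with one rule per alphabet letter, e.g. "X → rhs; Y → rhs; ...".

A->AB, B->C, C->BB

  step 1 ⇒ step 2: BBABBB ⇒ C·C·AB·C·C·C
    A ↦ AB
    B ↦ C
  step 0 ⇒ step 1: CAC ⇒ BB·AB·BB
    C ↦ BB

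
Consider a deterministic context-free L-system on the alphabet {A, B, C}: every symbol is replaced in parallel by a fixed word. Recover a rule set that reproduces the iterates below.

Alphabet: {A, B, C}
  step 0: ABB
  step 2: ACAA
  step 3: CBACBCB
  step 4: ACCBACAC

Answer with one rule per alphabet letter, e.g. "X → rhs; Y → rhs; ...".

A->CB, B->C, C->A

  step 3 ⇒ step 4: CBACBCB ⇒ A·C·CB·A·C·A·C
    A ↦ CB
    B ↦ C
    C ↦ A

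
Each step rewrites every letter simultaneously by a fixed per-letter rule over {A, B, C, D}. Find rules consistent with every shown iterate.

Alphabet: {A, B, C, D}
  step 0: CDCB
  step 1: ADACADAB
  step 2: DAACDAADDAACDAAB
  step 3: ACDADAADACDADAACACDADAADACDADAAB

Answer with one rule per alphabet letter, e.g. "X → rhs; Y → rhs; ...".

  step 2 ⇒ step 3: DAACDAADDAACDAAB ⇒ AC·DA·DA·AD·AC·DA·DA·AC·AC·DA·DA·AD·AC·DA·DA·AB
    A ↦ DA
    B ↦ AB
    C ↦ AD
    D ↦ AC

A->DA, B->AB, C->AD, D->AC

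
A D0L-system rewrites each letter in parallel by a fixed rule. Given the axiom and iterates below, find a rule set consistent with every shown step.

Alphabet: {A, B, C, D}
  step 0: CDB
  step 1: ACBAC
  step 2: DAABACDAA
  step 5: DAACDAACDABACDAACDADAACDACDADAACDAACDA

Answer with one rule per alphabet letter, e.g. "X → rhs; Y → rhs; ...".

  step 1 ⇒ step 2: ACBAC ⇒ DA·A·BAC·DA·A
    A ↦ DA
    B ↦ BAC
    C ↦ A
  step 0 ⇒ step 1: CDB ⇒ A·C·BAC
    D ↦ C

A->DA, B->BAC, C->A, D->C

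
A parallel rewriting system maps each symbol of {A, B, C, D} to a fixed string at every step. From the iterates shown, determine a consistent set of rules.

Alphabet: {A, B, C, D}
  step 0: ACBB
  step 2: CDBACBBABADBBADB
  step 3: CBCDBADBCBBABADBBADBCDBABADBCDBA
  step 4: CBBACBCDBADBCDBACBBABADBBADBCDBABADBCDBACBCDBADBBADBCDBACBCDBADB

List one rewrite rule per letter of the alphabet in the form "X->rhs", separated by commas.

  step 3 ⇒ step 4: CBCDBADBCBBABADBBADBCDBABADBCDBA ⇒ CB·BA·CB·CD·BA·DB·CD·BA·CB·BA·BA·DB·BA·DB·CD·BA·BA·DB·CD·BA·CB·CD·BA·DB·BA·DB·CD·BA·CB·CD·BA·DB
    A ↦ DB
    B ↦ BA
    C ↦ CB
    D ↦ CD

A->DB, B->BA, C->CB, D->CD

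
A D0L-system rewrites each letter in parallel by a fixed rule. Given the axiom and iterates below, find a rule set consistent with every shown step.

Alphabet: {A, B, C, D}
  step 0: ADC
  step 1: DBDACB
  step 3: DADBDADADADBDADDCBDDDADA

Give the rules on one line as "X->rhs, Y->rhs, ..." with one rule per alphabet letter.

  step 0 ⇒ step 1: ADC ⇒ DB·DA·CB
    A ↦ DB
    C ↦ CB
    D ↦ DA
    B ↦ DD  (constrained at step 1)

A->DB, B->DD, C->CB, D->DA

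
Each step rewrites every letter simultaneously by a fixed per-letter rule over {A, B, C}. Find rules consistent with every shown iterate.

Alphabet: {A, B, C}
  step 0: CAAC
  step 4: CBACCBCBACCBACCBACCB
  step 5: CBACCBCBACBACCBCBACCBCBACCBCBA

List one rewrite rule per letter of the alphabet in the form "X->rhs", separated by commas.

  step 4 ⇒ step 5: CBACCBCBACCBACCBACCB ⇒ CB·A·C·CB·CB·A·CB·A·C·CB·CB·A·C·CB·CB·A·C·CB·CB·A
    A ↦ C
    B ↦ A
    C ↦ CB

A->C, B->A, C->CB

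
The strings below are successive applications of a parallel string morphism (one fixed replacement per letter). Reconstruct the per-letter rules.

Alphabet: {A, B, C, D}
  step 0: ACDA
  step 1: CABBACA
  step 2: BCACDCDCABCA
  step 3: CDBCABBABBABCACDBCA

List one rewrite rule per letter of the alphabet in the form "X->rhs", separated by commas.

  step 2 ⇒ step 3: BCACDCDCABCA ⇒ CD·B·CA·B·BA·B·BA·B·CA·CD·B·CA
    A ↦ CA
    B ↦ CD
    C ↦ B
    D ↦ BA

A->CA, B->CD, C->B, D->BA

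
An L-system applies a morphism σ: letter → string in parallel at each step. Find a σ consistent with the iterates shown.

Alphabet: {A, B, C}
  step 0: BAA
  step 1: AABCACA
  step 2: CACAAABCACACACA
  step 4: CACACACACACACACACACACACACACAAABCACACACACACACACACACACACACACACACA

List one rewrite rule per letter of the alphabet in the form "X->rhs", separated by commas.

A->CA, B->AAB, C->CA

  step 1 ⇒ step 2: AABCACA ⇒ CA·CA·AAB·CA·CA·CA·CA
    A ↦ CA
    B ↦ AAB
    C ↦ CA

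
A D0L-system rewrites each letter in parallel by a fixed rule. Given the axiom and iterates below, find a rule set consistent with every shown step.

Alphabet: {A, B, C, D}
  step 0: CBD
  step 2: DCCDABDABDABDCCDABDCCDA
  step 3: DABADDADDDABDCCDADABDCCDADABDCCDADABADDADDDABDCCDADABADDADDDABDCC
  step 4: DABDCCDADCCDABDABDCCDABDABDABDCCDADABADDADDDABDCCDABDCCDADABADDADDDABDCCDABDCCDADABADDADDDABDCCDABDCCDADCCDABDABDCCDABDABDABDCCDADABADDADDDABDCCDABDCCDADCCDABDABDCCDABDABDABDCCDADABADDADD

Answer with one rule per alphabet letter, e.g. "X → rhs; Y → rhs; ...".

  step 3 ⇒ step 4: DABADDADDDABDCCDADABDCCDADABDCCDADABADDADDDABDCCDADABADDADDDABDCC ⇒ DAB·DCC·DA·DCC·DAB·DAB·DCC·DAB·DAB·DAB·DCC·DA·DAB·ADD·ADD·DAB·DCC·DAB·DCC·DA·DAB·ADD·ADD·DAB·DCC·DAB·DCC·DA·DAB·ADD·ADD·DAB·DCC·DAB·DCC·DA·DCC·DAB·DAB·DCC·DAB·DAB·DAB·DCC·DA·DAB·ADD·ADD·DAB·DCC·DAB·DCC·DA·DCC·DAB·DAB·DCC·DAB·DAB·DAB·DCC·DA·DAB·ADD·ADD
    A ↦ DCC
    B ↦ DA
    C ↦ ADD
    D ↦ DAB

A->DCC, B->DA, C->ADD, D->DAB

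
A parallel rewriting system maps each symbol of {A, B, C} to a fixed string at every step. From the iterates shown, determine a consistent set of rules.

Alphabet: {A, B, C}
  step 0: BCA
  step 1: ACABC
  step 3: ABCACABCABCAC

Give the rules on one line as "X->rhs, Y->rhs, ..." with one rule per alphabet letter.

  step 0 ⇒ step 1: BCA ⇒ AC·AB·C
    A ↦ C
    B ↦ AC
    C ↦ AB

A->C, B->AC, C->AB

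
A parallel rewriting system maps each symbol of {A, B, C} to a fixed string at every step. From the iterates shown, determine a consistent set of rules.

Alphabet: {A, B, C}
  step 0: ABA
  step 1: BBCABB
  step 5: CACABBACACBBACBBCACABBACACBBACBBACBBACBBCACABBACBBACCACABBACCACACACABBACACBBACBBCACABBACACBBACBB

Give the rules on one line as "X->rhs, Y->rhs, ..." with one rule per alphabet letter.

A->BB, B->CA, C->AC

  step 0 ⇒ step 1: ABA ⇒ BB·CA·BB
    A ↦ BB
    B ↦ CA
    C ↦ AC  (constrained at step 1)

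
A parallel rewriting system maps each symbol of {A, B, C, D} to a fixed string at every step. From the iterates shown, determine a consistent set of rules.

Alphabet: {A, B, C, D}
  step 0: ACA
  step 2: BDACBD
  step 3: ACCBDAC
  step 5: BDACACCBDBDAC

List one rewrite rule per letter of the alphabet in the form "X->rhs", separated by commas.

A->C, B->A, C->BD, D->C

  step 2 ⇒ step 3: BDACBD ⇒ A·C·C·BD·A·C
    A ↦ C
    B ↦ A
    C ↦ BD
    D ↦ C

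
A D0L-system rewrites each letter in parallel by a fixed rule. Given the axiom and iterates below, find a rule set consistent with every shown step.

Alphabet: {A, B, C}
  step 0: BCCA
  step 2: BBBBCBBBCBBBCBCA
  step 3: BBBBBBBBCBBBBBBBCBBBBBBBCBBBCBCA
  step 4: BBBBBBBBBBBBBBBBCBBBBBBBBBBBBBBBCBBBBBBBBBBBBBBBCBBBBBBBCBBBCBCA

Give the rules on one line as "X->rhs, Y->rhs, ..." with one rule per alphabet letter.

A->CA, B->BB, C->CB

  step 3 ⇒ step 4: BBBBBBBBCBBBBBBBCBBBBBBBCBBBCBCA ⇒ BB·BB·BB·BB·BB·BB·BB·BB·CB·BB·BB·BB·BB·BB·BB·BB·CB·BB·BB·BB·BB·BB·BB·BB·CB·BB·BB·BB·CB·BB·CB·CA
    A ↦ CA
    B ↦ BB
    C ↦ CB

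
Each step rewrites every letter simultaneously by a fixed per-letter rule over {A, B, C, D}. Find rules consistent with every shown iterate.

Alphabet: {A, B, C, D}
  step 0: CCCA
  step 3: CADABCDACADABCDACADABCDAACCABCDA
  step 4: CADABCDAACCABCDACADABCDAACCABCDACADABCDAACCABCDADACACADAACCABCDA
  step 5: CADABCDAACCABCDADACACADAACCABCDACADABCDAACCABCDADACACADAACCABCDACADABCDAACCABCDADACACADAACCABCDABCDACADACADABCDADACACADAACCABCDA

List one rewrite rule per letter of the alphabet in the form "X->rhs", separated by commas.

  step 4 ⇒ step 5: CADABCDAACCABCDACADABCDAACCABCDACADABCDAACCABCDADACACADAACCABCDA ⇒ CA·DA·BC·DA·AC·CA·BC·DA·DA·CA·CA·DA·AC·CA·BC·DA·CA·DA·BC·DA·AC·CA·BC·DA·DA·CA·CA·DA·AC·CA·BC·DA·CA·DA·BC·DA·AC·CA·BC·DA·DA·CA·CA·DA·AC·CA·BC·DA·BC·DA·CA·DA·CA·DA·BC·DA·DA·CA·CA·DA·AC·CA·BC·DA
    A ↦ DA
    B ↦ AC
    C ↦ CA
    D ↦ BC

A->DA, B->AC, C->CA, D->BC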